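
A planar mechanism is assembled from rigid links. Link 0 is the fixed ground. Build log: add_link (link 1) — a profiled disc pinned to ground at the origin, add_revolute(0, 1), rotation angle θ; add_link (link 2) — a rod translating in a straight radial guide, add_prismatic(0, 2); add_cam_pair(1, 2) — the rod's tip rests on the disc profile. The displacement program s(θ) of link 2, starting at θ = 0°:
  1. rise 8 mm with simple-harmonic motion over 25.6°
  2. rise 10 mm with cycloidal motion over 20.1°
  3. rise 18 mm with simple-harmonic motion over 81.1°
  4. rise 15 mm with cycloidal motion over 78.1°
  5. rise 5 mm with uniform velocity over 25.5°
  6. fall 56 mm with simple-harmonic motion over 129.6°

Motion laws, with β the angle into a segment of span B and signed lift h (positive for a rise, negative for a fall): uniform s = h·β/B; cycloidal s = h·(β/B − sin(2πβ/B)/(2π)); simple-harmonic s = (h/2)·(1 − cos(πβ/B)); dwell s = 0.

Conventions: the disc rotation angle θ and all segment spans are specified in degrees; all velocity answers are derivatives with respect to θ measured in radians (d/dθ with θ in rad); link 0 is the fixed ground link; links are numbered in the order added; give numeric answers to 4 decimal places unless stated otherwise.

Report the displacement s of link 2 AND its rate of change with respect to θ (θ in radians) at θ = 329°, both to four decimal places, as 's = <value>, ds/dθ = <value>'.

seg 1 [0°–25.6°] simple-harmonic, h=8: full span → s += 8 → s = 8.0000
seg 2 [25.6°–45.7°] cycloidal, h=10: full span → s += 10 → s = 18.0000
seg 3 [45.7°–126.8°] simple-harmonic, h=18: full span → s += 18 → s = 36.0000
seg 4 [126.8°–204.9°] cycloidal, h=15: full span → s += 15 → s = 51.0000
seg 5 [204.9°–230.4°] uniform, h=5: full span → s += 5 → s = 56.0000
seg 6 [230.4°–360°] simple-harmonic, h=-56: θ=329° here. β=98.6, B=129.6. -56/2·(1 − cos(π·0.7608)) = -48.4594 → s = 7.5406
velocity in seg [230.4°–360°] (simple-harmonic), θ in radians: β = 98.6° = 1.7209 rad, B = 129.6° = 2.2619 rad; ds/dθ = (πh/(2B)) sin(πβ/B) = (π·(-56)/(2·2.2619)) sin(π·0.7608) = -26.549724 mm/rad

s = 7.5406, ds/dθ = -26.5497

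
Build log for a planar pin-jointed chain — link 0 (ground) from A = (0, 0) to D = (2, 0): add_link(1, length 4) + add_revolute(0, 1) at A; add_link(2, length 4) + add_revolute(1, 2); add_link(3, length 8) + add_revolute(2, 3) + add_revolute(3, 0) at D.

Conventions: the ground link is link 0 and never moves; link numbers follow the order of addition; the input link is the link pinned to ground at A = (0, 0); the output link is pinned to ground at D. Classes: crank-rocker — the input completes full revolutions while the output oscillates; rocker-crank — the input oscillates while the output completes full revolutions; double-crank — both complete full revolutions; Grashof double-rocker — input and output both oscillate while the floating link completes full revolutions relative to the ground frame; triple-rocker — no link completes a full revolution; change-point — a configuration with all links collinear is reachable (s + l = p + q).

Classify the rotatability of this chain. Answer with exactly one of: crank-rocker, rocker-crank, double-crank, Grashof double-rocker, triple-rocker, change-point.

lengths: ground=2, input=4, coupler=4, output=8
sorted: s=2 (shortest), l=8 (longest), p+q=8
s + l = 10 vs p + q = 8
s + l > p + q → non-Grashof → no link fully rotates → triple-rocker

triple-rocker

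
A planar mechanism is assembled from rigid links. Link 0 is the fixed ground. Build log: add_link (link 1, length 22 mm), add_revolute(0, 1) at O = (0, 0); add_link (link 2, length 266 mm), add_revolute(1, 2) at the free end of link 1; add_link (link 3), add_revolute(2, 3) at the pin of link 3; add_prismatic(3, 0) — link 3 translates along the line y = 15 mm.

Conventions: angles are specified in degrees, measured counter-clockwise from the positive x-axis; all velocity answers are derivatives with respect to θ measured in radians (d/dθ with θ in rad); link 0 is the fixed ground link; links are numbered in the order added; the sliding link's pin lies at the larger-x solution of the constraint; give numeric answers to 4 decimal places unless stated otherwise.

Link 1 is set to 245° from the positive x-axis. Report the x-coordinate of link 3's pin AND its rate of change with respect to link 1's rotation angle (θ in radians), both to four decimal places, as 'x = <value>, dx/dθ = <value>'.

geometry: r = 22 mm, L = 266 mm, e = 15 mm
crank pin P = (r cos θ, r sin θ) = (-9.297602, -19.938771)
h = r sin θ − e = -19.938771 − 15 = -34.938771
x = r cos θ + √(L² − h²) = -9.297602 + 263.695435 = 254.397833
dx/dθ = −r sin θ − h·r cos θ/√(L² − h²) (θ in radians; h = -34.938771) = 18.706870

x = 254.3978, dx/dθ = 18.7069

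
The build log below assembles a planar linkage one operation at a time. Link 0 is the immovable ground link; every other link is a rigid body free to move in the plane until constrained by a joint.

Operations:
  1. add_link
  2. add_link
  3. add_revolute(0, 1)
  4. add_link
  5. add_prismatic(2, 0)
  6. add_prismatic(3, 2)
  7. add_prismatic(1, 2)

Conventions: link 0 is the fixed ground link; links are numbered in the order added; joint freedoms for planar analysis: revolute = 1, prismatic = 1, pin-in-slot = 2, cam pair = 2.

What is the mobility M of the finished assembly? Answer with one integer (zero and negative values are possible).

L=1 J1=0 J2=0
add link → L=2 J1=0 J2=0
add link → L=3 J1=0 J2=0
R@0,1 dof=1 J1 → L=3 J1=1 J2=0
add link → L=4 J1=1 J2=0
P@2,0 dof=1 J1 → L=4 J1=2 J2=0
P@3,2 dof=1 J1 → L=4 J1=3 J2=0
P@1,2 dof=1 J1 → L=4 J1=4 J2=0
M=3(L−1)−2J1−J2=3·3−2·4−0=1

M = 1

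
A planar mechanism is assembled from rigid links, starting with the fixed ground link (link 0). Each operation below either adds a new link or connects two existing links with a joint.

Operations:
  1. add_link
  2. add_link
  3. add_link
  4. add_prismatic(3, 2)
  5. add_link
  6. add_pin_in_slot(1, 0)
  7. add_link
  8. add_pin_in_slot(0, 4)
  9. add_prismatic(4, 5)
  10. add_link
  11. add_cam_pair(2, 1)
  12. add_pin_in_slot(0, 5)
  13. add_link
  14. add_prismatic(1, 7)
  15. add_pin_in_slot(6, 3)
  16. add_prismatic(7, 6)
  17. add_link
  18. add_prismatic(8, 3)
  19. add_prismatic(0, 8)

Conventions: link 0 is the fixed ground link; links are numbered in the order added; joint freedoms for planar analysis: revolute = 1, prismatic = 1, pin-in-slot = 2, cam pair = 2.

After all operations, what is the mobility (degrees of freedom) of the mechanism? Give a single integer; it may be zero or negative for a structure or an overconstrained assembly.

ground; <1,0,0>
#1 <2,0,0>
#2 <3,0,0>
#3 <4,0,0>
P:3↔2 J1 <4,1,0>
#4 <5,1,0>
PS:1↔0 J2 <5,1,1>
#5 <6,1,1>
PS:0↔4 J2 <6,1,2>
P:4↔5 J1 <6,2,2>
#6 <7,2,2>
C:2↔1 J2 <7,2,3>
PS:0↔5 J2 <7,2,4>
#7 <8,2,4>
P:1↔7 J1 <8,3,4>
PS:6↔3 J2 <8,3,5>
P:7↔6 J1 <8,4,5>
#8 <9,4,5>
P:8↔3 J1 <9,5,5>
P:0↔8 J1 <9,6,5>
3×8 − 2×6 − 1×5 = 7

M = 7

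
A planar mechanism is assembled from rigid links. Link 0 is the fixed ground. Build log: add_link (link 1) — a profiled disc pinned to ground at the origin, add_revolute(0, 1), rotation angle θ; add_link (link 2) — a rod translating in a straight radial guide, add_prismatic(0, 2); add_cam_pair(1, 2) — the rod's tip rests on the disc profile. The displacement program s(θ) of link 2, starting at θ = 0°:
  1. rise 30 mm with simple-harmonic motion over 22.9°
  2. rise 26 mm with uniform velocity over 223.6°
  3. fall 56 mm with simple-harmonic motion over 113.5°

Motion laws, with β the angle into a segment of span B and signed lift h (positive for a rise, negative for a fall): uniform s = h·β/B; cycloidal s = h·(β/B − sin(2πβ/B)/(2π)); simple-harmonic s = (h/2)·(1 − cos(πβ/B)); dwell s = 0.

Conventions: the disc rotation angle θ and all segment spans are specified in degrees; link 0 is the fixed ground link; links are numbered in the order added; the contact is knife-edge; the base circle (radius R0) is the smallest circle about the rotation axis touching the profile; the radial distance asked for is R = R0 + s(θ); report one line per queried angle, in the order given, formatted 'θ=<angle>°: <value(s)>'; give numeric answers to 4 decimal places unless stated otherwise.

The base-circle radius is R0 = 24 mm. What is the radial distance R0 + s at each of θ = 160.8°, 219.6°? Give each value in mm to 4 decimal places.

seg 1 [0°–22.9°] simple-harmonic, h=30: full span → s += 30 → s = 30.0000
seg 2 [22.9°–246.5°] uniform, h=26: θ=160.8° here. β=137.9, B=223.6. 26·137.9/223.6 = 16.0349 → s = 46.0349
seg 2 [22.9°–246.5°] uniform, h=26: θ=219.6° here. β=196.7, B=223.6. 26·196.7/223.6 = 22.8721 → s = 52.8721
θ=160.8°: R = R0 + s = 24 + 46.0349 = 70.0349
θ=219.6°: R = R0 + s = 24 + 52.8721 = 76.8721

θ=160.8°: 70.0349
θ=219.6°: 76.8721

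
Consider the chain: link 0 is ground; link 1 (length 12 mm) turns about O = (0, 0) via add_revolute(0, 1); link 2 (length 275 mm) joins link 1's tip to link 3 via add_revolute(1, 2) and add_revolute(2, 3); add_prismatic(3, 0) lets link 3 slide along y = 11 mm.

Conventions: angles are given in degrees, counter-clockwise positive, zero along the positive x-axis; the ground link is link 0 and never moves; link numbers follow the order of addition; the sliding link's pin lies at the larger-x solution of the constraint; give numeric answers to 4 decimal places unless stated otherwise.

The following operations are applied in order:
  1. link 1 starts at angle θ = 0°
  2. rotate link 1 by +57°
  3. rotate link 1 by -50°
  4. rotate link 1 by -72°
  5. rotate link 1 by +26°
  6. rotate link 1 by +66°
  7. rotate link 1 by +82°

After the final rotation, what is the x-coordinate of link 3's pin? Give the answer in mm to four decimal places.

geometry: r = 12 mm, L = 275 mm, e = 11 mm; θ starts at 0°
rotate link 1 by +57°: θ ← 0° +57° = 57°
rotate link 1 by -50°: θ ← 57° -50° = 7°
rotate link 1 by -72°: θ ← 7° -72° = -65°
rotate link 1 by +26°: θ ← -65° +26° = -39°
rotate link 1 by +66°: θ ← -39° +66° = 27°
rotate link 1 by +82°: θ ← 27° +82° = 109°
crank pin P = (r cos θ, r sin θ) = (-3.906818, 11.346223)
h = r sin θ − e = 11.346223 − 11 = 0.346223
x = r cos θ + √(L² − h²) = -3.906818 + 274.999782 = 271.092964

271.0930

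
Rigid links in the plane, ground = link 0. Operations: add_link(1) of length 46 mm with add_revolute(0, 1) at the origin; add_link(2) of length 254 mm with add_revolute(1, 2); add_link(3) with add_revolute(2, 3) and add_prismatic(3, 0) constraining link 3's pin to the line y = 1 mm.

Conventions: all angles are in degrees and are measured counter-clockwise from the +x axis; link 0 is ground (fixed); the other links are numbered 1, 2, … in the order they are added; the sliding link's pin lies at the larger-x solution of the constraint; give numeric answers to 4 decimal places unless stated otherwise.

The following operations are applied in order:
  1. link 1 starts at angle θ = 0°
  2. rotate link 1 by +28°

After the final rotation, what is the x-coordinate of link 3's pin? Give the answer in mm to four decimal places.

geometry: r = 46 mm, L = 254 mm, e = 1 mm; θ starts at 0°
rotate link 1 by +28°: θ ← 0° +28° = 28°
crank pin P = (r cos θ, r sin θ) = (40.615589, 21.595692)
h = r sin θ − e = 21.595692 − 1 = 20.595692
x = r cos θ + √(L² − h²) = 40.615589 + 253.163618 = 293.779207

293.7792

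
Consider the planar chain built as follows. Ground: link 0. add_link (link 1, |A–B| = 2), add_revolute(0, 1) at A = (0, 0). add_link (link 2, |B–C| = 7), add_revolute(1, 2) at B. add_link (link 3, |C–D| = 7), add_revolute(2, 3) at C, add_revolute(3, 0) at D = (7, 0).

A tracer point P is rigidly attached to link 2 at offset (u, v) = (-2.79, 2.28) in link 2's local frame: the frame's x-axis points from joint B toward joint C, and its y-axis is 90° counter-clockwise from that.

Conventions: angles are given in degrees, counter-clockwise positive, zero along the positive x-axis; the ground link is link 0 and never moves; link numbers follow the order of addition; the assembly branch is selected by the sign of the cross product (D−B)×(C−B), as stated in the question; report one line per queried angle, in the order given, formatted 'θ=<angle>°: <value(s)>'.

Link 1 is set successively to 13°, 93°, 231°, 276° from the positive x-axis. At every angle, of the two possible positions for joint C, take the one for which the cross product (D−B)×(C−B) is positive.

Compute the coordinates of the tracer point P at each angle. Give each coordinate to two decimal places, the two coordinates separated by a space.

A=(0,0), D=(7.00,0)
θ=13°: B = A + 2.00·(cos13°, sin13°) = (1.9487, 0.4499)
θ=13°: |BD| = 5.0713
θ=13°: circle(B,7.00) ∩ circle(D,7.00): a=2.5356, h=6.5246
θ=13°:   candidates: C₊=(5.0532,6.7238) cross=33.088; C₋=(3.8955,-6.2739) cross=-33.088
θ=13°:   branch + wants cross > 0 → take C=(5.0532,6.7238) (cross=33.088)
θ=13°: ex = (C−B)/|BC| = (0.4435,0.8963); ey = (-0.8963,0.4435)
θ=13°: P = B + -2.79·ex + 2.28·ey = (-1.3321,-1.0395)
θ=93°: B = A + 2.00·(cos93°, sin93°) = (-0.1047, 1.9973)
θ=93°: |BD| = 7.3801
θ=93°: circle(B,7.00) ∩ circle(D,7.00): a=3.6900, h=5.9484
θ=93°:   candidates: C₊=(5.0575,6.7251) cross=43.900; C₋=(1.8379,-4.7278) cross=-43.900
θ=93°:   branch + wants cross > 0 → take C=(5.0575,6.7251) (cross=43.900)
θ=93°: ex = (C−B)/|BC| = (0.7374,0.6754); ey = (-0.6754,0.7374)
θ=93°: P = B + -2.79·ex + 2.28·ey = (-3.7021,1.7943)
θ=231°: B = A + 2.00·(cos231°, sin231°) = (-1.2586, -1.5543)
θ=231°: |BD| = 8.4036
θ=231°: circle(B,7.00) ∩ circle(D,7.00): a=4.2018, h=5.5986
θ=231°:   candidates: C₊=(1.8352,4.7249) cross=47.049; C₋=(3.9062,-6.2792) cross=-47.049
θ=231°:   branch + wants cross > 0 → take C=(1.8352,4.7249) (cross=47.049)
θ=231°: ex = (C−B)/|BC| = (0.4420,0.8970); ey = (-0.8970,0.4420)
θ=231°: P = B + -2.79·ex + 2.28·ey = (-4.5370,-3.0493)
θ=276°: B = A + 2.00·(cos276°, sin276°) = (0.2091, -1.9890)
θ=276°: |BD| = 7.0762
θ=276°: circle(B,7.00) ∩ circle(D,7.00): a=3.5381, h=6.0400
θ=276°:   candidates: C₊=(1.9068,4.8020) cross=42.741; C₋=(5.3023,-6.7910) cross=-42.741
θ=276°:   branch + wants cross > 0 → take C=(1.9068,4.8020) (cross=42.741)
θ=276°: ex = (C−B)/|BC| = (0.2425,0.9701); ey = (-0.9701,0.2425)
θ=276°: P = B + -2.79·ex + 2.28·ey = (-2.6795,-4.1428)

θ=13°: -1.33 -1.04
θ=93°: -3.70 1.79
θ=231°: -4.54 -3.05
θ=276°: -2.68 -4.14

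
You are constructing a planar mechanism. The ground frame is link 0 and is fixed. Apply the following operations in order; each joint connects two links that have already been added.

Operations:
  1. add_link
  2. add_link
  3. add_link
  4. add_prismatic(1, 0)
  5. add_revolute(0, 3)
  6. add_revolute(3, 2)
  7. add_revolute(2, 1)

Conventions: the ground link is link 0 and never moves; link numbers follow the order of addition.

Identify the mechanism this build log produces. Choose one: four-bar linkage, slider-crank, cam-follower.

links: 4 (incl. ground); joints: 3 revolute, 1 prismatic, 0 higher (cam) pair, forming one closed loop
4 links, 3 revolutes + 1 prismatic in one loop → slider-crank

slider-crank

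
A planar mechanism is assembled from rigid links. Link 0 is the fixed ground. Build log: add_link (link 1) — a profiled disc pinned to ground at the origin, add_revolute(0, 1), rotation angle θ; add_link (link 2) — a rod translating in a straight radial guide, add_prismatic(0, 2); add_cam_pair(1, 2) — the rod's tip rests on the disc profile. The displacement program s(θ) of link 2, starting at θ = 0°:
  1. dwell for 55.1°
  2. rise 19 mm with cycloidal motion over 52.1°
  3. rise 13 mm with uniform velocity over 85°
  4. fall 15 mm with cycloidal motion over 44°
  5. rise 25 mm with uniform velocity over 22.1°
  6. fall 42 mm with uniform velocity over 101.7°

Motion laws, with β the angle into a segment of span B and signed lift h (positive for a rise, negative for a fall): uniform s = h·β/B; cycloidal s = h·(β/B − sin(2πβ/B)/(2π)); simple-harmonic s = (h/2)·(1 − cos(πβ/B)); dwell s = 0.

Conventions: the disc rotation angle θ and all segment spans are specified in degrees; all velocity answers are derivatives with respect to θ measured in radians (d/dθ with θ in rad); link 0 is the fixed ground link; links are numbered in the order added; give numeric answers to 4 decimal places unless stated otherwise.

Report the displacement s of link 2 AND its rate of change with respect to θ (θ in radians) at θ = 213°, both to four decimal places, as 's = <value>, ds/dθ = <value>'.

seg 1 [0°–55.1°] dwell: s stays 0.0000
seg 2 [55.1°–107.2°] cycloidal, h=19: full span → s += 19 → s = 19.0000
seg 3 [107.2°–192.2°] uniform, h=13: full span → s += 13 → s = 32.0000
seg 4 [192.2°–236.2°] cycloidal, h=-15: θ=213° here. β=20.8, B=44. -15·(0.4727 − sin(2π·0.4727)/(2π)) = -6.6838 → s = 25.3162
velocity in seg [192.2°–236.2°] (cycloidal), θ in radians: β = 20.8° = 0.3630 rad, B = 44° = 0.7679 rad; ds/dθ = (h/B)(1 − cos(2πβ/B)) = ((-15)/0.7679)(1 − cos(2π·0.4727)) = -38.779226 mm/rad

s = 25.3162, ds/dθ = -38.7792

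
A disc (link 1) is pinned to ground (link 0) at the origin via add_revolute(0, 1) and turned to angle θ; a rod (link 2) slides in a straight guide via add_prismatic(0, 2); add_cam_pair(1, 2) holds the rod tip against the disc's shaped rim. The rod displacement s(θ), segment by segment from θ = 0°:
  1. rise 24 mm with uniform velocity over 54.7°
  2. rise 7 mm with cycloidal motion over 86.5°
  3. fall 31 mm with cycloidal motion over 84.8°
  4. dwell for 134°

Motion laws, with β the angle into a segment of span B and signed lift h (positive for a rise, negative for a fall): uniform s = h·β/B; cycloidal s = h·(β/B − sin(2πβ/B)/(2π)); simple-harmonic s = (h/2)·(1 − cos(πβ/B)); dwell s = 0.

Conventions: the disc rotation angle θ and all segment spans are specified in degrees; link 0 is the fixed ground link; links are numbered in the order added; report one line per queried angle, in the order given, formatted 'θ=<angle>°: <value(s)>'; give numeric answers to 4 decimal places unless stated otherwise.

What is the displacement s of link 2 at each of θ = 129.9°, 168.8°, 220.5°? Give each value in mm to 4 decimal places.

segment 1 (0° to 54.7°, uniform, h = 24) is passed completely: s = 0.0000 + (24) = 24.0000
θ = 129.9° falls in segment 2 (54.7° to 141.2°, cycloidal, h = 7): β = 129.9 − 54.7 = 75.2°, B = 86.5°; Δs = 7·(0.8694 − sin(2π·0.8694)/(2π)) = 6.9007; s = 24.0000 + 6.9007 = 30.9007
segment 2 (54.7° to 141.2°, cycloidal, h = 7) is passed completely: s = 24.0000 + (7) = 31.0000
θ = 168.8° falls in segment 3 (141.2° to 226°, cycloidal, h = -31): β = 168.8 − 141.2 = 27.6°, B = 84.8°; Δs = -31·(0.3255 − sin(2π·0.3255)/(2π)) = -5.7002; s = 31.0000 − 5.7002 = 25.2998
θ = 220.5° falls in segment 3 (141.2° to 226°, cycloidal, h = -31): β = 220.5 − 141.2 = 79.3°, B = 84.8°; Δs = -31·(0.9351 − sin(2π·0.9351)/(2π)) = -30.9448; s = 31.0000 − 30.9448 = 0.0552

θ=129.9°: 30.9007
θ=168.8°: 25.2998
θ=220.5°: 0.0552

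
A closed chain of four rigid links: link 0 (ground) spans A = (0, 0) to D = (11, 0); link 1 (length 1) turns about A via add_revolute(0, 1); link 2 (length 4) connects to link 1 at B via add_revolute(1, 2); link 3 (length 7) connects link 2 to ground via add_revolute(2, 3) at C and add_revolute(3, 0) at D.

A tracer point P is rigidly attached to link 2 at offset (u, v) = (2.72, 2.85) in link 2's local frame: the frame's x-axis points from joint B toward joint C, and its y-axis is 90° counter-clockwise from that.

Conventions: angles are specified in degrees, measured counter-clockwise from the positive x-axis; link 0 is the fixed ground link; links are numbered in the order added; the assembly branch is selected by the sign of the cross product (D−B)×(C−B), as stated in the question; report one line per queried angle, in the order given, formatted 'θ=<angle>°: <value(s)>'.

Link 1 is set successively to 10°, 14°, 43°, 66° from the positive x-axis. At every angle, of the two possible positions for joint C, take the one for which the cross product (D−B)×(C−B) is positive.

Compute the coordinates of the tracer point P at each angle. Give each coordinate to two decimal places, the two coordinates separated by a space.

A=(0,0), D=(11.00,0)
θ=10°: B = A + 1.00·(cos10°, sin10°) = (0.9848, 0.1736)
θ=10°: |BD| = 10.0167
θ=10°: circle(B,4.00) ∩ circle(D,7.00): a=3.3611, h=2.1686
θ=10°:   candidates: C₊=(4.3830,2.2837) cross=21.723; C₋=(4.3078,-2.0529) cross=-21.723
θ=10°:   branch + wants cross > 0 → take C=(4.3830,2.2837) (cross=21.723)
θ=10°: ex = (C−B)/|BC| = (0.8495,0.5275); ey = (-0.5275,0.8495)
θ=10°: P = B + 2.72·ex + 2.85·ey = (1.7922,4.0297)
θ=14°: B = A + 1.00·(cos14°, sin14°) = (0.9703, 0.2419)
θ=14°: |BD| = 10.0326
θ=14°: circle(B,4.00) ∩ circle(D,7.00): a=3.3717, h=2.1522
θ=14°:   candidates: C₊=(4.3929,2.3122) cross=21.592; C₋=(4.2891,-1.9909) cross=-21.592
θ=14°:   branch + wants cross > 0 → take C=(4.3929,2.3122) (cross=21.592)
θ=14°: ex = (C−B)/|BC| = (0.8556,0.5176); ey = (-0.5176,0.8556)
θ=14°: P = B + 2.72·ex + 2.85·ey = (1.8226,4.0883)
θ=43°: B = A + 1.00·(cos43°, sin43°) = (0.7314, 0.6820)
θ=43°: |BD| = 10.2913
θ=43°: circle(B,4.00) ∩ circle(D,7.00): a=3.5423, h=1.8579
θ=43°:   candidates: C₊=(4.3890,2.3011) cross=19.120; C₋=(4.1428,-1.4066) cross=-19.120
θ=43°:   branch + wants cross > 0 → take C=(4.3890,2.3011) (cross=19.120)
θ=43°: ex = (C−B)/|BC| = (0.9144,0.4048); ey = (-0.4048,0.9144)
θ=43°: P = B + 2.72·ex + 2.85·ey = (2.0650,4.3891)
θ=66°: B = A + 1.00·(cos66°, sin66°) = (0.4067, 0.9135)
θ=66°: |BD| = 10.6326
θ=66°: circle(B,4.00) ∩ circle(D,7.00): a=3.7645, h=1.3524
θ=66°:   candidates: C₊=(4.2735,1.9375) cross=14.379; C₋=(4.0411,-0.7572) cross=-14.379
θ=66°:   branch + wants cross > 0 → take C=(4.2735,1.9375) (cross=14.379)
θ=66°: ex = (C−B)/|BC| = (0.9667,0.2560); ey = (-0.2560,0.9667)
θ=66°: P = B + 2.72·ex + 2.85·ey = (2.3066,4.3649)

θ=10°: 1.79 4.03
θ=14°: 1.82 4.09
θ=43°: 2.06 4.39
θ=66°: 2.31 4.36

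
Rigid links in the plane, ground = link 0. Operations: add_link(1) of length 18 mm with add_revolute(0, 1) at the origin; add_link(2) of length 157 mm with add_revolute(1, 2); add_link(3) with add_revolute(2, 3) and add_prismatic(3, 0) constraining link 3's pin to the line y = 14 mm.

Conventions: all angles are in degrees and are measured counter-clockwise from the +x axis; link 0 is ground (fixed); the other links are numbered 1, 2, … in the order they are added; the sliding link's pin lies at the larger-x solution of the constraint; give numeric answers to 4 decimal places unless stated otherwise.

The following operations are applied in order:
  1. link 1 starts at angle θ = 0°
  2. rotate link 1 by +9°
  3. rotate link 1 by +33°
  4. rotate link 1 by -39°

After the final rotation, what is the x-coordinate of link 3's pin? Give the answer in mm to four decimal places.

geometry: r = 18 mm, L = 157 mm, e = 14 mm; θ starts at 0°
rotate link 1 by +9°: θ ← 0° +9° = 9°
rotate link 1 by +33°: θ ← 9° +33° = 42°
rotate link 1 by -39°: θ ← 42° -39° = 3°
crank pin P = (r cos θ, r sin θ) = (17.975332, 0.942047)
h = r sin θ − e = 0.942047 − 14 = -13.057953
x = r cos θ + √(L² − h²) = 17.975332 + 156.456032 = 174.431363

174.4314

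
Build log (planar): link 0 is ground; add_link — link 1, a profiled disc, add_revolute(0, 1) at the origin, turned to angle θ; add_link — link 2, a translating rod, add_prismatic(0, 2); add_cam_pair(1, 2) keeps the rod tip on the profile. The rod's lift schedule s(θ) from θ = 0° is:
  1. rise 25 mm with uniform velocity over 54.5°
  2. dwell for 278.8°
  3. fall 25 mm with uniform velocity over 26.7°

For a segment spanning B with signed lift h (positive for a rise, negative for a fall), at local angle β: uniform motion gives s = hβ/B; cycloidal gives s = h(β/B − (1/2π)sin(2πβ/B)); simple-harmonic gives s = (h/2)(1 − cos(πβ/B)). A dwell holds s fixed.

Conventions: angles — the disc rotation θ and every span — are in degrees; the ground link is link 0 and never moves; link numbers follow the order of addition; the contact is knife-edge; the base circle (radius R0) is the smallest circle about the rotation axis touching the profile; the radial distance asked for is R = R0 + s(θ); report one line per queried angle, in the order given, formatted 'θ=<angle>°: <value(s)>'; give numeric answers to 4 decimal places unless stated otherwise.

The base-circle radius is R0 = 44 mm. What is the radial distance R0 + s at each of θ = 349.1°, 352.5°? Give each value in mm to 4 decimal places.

seg 1 [0°–54.5°] uniform, h=25: full span → s += 25 → s = 25.0000
seg 2 [54.5°–333.3°] dwell: s stays 25.0000
seg 3 [333.3°–360°] uniform, h=-25: θ=349.1° here. β=15.8, B=26.7. -25·15.8/26.7 = -14.7940 → s = 10.2060
seg 3 [333.3°–360°] uniform, h=-25: θ=352.5° here. β=19.2, B=26.7. -25·19.2/26.7 = -17.9775 → s = 7.0225
θ=349.1°: R = R0 + s = 44 + 10.2060 = 54.2060
θ=352.5°: R = R0 + s = 44 + 7.0225 = 51.0225

θ=349.1°: 54.2060
θ=352.5°: 51.0225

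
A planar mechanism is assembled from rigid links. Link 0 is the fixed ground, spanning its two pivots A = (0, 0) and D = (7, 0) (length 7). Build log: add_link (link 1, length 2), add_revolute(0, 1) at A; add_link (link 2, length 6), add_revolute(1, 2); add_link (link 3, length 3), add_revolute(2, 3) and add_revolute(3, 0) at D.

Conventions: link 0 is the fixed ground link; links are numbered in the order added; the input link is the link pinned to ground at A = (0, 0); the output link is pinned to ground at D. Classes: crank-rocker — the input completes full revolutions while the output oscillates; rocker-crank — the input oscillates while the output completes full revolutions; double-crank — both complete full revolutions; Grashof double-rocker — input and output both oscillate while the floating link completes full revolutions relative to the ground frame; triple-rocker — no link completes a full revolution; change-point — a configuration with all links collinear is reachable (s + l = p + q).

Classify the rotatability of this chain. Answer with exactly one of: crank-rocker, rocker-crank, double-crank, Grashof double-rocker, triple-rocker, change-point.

lengths: ground=7, input=2, coupler=6, output=3
sorted: s=2 (shortest), l=7 (longest), p+q=9
s + l = 9 vs p + q = 9
s + l = p + q → change-point (collinear configuration reachable)

change-point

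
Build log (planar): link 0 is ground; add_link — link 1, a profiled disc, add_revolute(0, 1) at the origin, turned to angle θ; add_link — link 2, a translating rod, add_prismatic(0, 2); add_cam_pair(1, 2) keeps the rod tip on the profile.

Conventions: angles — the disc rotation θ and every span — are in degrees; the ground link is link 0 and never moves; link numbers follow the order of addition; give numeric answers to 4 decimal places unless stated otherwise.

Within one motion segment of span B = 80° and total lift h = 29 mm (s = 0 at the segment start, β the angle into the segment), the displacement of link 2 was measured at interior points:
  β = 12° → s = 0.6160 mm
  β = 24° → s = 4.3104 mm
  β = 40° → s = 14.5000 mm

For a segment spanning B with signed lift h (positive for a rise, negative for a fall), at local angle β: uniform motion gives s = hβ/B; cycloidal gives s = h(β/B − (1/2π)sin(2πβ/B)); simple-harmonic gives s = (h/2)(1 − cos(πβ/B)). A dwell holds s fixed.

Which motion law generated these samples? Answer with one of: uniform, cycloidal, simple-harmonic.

candidates at β/B = r: uniform s = h·r (linear in β); cycloidal s = h·(r − sin(2πr)/(2π)); simple-harmonic s = (h/2)(1 − cos(πr))
β=12°: printed 0.6160 | uniform 4.3500, cycloidal 0.6160, simple-harmonic 1.5804
β=24°: printed 4.3104 | uniform 8.7000, cycloidal 4.3104, simple-harmonic 5.9771
β=40°: printed 14.5000 | uniform 14.5000, cycloidal 14.5000, simple-harmonic 14.5000
only one law matches every sample → cycloidal

cycloidal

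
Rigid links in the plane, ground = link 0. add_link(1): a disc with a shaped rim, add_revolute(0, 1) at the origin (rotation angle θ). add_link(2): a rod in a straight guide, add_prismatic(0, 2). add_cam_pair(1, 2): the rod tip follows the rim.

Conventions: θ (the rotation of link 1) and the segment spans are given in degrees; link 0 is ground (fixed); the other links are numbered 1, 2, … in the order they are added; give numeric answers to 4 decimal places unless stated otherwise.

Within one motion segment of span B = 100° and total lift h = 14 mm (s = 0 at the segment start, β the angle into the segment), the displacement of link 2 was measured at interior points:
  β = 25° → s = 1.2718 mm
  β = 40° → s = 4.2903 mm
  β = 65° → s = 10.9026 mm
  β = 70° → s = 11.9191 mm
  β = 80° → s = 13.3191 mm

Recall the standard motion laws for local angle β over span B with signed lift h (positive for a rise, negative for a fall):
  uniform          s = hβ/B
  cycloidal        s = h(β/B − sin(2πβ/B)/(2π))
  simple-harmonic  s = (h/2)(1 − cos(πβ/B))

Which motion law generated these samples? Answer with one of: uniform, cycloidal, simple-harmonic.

candidates at β/B = r: uniform s = h·r (linear in β); cycloidal s = h·(r − sin(2πr)/(2π)); simple-harmonic s = (h/2)(1 − cos(πr))
β=25°: printed 1.2718 | uniform 3.5000, cycloidal 1.2718, simple-harmonic 2.0503
β=40°: printed 4.2903 | uniform 5.6000, cycloidal 4.2903, simple-harmonic 4.8369
β=65°: printed 10.9026 | uniform 9.1000, cycloidal 10.9026, simple-harmonic 10.1779
β=70°: printed 11.9191 | uniform 9.8000, cycloidal 11.9191, simple-harmonic 11.1145
β=80°: printed 13.3191 | uniform 11.2000, cycloidal 13.3191, simple-harmonic 12.6631
only one law matches every sample → cycloidal

cycloidal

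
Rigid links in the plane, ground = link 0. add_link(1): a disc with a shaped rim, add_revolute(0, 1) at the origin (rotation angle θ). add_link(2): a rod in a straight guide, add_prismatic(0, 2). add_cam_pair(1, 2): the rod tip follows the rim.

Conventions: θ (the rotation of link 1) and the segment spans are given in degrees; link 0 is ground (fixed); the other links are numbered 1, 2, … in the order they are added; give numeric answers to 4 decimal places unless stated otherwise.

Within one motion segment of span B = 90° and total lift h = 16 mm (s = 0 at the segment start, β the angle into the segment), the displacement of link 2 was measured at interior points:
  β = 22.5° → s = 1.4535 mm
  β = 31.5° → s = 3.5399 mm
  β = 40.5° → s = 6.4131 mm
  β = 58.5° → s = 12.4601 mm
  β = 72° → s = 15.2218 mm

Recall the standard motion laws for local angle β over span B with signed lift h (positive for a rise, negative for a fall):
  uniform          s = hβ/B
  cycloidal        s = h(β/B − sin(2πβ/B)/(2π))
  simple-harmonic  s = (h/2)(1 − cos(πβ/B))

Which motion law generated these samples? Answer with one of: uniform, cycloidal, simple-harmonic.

candidates at β/B = r: uniform s = h·r (linear in β); cycloidal s = h·(r − sin(2πr)/(2π)); simple-harmonic s = (h/2)(1 − cos(πr))
β=22.5°: printed 1.4535 | uniform 4.0000, cycloidal 1.4535, simple-harmonic 2.3431
β=31.5°: printed 3.5399 | uniform 5.6000, cycloidal 3.5399, simple-harmonic 4.3681
β=40.5°: printed 6.4131 | uniform 7.2000, cycloidal 6.4131, simple-harmonic 6.7485
β=58.5°: printed 12.4601 | uniform 10.4000, cycloidal 12.4601, simple-harmonic 11.6319
β=72°: printed 15.2218 | uniform 12.8000, cycloidal 15.2218, simple-harmonic 14.4721
only one law matches every sample → cycloidal

cycloidal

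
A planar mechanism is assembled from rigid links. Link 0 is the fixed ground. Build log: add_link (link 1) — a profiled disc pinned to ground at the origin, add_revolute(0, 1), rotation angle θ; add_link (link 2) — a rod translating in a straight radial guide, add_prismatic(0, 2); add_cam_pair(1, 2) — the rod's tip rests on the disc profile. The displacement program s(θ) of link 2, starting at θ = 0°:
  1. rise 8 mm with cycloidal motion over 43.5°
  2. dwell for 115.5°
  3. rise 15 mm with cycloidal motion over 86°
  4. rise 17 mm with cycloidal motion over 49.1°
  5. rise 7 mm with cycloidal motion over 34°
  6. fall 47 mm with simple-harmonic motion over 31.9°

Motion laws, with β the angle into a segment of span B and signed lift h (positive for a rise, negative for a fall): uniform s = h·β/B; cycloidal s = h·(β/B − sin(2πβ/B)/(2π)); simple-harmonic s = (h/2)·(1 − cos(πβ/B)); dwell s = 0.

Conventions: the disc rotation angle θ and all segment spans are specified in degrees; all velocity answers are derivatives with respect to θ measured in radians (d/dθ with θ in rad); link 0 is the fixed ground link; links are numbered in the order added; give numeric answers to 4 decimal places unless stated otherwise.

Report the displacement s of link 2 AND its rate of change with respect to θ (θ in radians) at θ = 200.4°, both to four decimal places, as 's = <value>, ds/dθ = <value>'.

seg 1 [0°–43.5°] cycloidal, h=8: full span → s += 8 → s = 8.0000
seg 2 [43.5°–159°] dwell: s stays 8.0000
seg 3 [159°–245°] cycloidal, h=15: θ=200.4° here. β=41.4, B=86. 15·(0.4814 − sin(2π·0.4814)/(2π)) = 6.9425 → s = 14.9425
velocity in seg [159°–245°] (cycloidal), θ in radians: β = 41.4° = 0.7226 rad, B = 86° = 1.5010 rad; ds/dθ = (h/B)(1 − cos(2πβ/B)) = (15/1.5010)(1 − cos(2π·0.4814)) = 19.918698 mm/rad

s = 14.9425, ds/dθ = 19.9187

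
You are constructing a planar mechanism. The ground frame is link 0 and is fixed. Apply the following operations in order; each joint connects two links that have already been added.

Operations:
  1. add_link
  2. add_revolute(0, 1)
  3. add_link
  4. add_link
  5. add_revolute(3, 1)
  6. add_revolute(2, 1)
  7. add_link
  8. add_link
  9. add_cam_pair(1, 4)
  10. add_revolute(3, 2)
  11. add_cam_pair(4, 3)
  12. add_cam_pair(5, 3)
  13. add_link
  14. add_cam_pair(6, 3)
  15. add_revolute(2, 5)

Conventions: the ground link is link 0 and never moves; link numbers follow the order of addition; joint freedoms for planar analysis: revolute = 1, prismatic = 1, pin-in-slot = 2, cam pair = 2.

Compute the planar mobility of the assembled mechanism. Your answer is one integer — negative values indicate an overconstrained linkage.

(L,J1,J2)=(1,0,0); link0 fixed
link1: (2,0,0)
R 0-1 [J1]: (2,1,0)
link2: (3,1,0)
link3: (4,1,0)
R 3-1 [J1]: (4,2,0)
R 2-1 [J1]: (4,3,0)
link4: (5,3,0)
link5: (6,3,0)
C 1-4 [J2]: (6,3,1)
R 3-2 [J1]: (6,4,1)
C 4-3 [J2]: (6,4,2)
C 5-3 [J2]: (6,4,3)
link6: (7,4,3)
C 6-3 [J2]: (7,4,4)
R 2-5 [J1]: (7,5,4)
Grübler: 3·6 − 2·5 − 4 = 4

M = 4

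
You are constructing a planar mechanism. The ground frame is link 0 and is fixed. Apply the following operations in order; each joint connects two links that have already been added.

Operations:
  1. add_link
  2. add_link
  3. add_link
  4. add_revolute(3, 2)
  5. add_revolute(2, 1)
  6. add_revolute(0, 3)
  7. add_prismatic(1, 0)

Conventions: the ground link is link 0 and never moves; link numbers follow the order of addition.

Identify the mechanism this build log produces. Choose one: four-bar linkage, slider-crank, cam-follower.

links: 4 (incl. ground); joints: 3 revolute, 1 prismatic, 0 higher (cam) pair, forming one closed loop
4 links, 3 revolutes + 1 prismatic in one loop → slider-crank

slider-crank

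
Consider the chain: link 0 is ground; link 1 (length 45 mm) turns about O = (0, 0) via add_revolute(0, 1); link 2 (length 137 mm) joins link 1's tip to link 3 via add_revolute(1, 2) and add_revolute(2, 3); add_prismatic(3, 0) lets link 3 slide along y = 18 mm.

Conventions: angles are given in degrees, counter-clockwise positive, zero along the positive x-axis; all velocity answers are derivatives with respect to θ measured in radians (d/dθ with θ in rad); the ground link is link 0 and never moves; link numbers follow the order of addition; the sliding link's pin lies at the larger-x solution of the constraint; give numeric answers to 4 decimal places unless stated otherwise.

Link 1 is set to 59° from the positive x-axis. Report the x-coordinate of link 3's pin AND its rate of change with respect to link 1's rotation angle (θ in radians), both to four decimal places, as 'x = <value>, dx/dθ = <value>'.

geometry: r = 45 mm, L = 137 mm, e = 18 mm
crank pin P = (r cos θ, r sin θ) = (23.176713, 38.572529)
h = r sin θ − e = 38.572529 − 18 = 20.572529
x = r cos θ + √(L² − h²) = 23.176713 + 135.446562 = 158.623275
dx/dθ = −r sin θ − h·r cos θ/√(L² − h²) (θ in radians; h = 20.572529) = -42.092763

x = 158.6233, dx/dθ = -42.0928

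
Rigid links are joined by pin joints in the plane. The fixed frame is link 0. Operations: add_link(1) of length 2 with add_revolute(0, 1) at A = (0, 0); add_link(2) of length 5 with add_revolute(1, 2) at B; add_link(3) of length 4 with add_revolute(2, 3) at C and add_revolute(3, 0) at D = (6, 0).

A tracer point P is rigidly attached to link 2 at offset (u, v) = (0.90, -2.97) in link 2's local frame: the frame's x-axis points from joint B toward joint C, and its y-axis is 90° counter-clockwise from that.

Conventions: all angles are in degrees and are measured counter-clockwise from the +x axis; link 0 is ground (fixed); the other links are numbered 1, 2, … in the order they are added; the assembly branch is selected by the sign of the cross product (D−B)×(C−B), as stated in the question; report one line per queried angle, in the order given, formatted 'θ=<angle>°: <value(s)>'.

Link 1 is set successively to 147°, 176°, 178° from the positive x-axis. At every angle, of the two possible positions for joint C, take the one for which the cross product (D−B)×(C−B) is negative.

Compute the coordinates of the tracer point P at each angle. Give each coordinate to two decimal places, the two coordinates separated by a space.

A=(0,0), D=(6.00,0)
θ=147°: B = A + 2.00·(cos147°, sin147°) = (-1.6773, 1.0893)
θ=147°: |BD| = 7.7542
θ=147°: circle(B,5.00) ∩ circle(D,4.00): a=4.4574, h=2.2652
θ=147°:   candidates: C₊=(3.0541,2.7059) cross=17.565; C₋=(2.4177,-1.7796) cross=-17.565
θ=147°:   branch - wants cross < 0 → take C=(2.4177,-1.7796) (cross=-17.565)
θ=147°: ex = (C−B)/|BC| = (0.8190,-0.5738); ey = (0.5738,0.8190)
θ=147°: P = B + 0.90·ex + -2.97·ey = (-2.6444,-1.8596)
θ=176°: B = A + 2.00·(cos176°, sin176°) = (-1.9951, 0.1395)
θ=176°: |BD| = 7.9963
θ=176°: circle(B,5.00) ∩ circle(D,4.00): a=4.5609, h=2.0489
θ=176°:   candidates: C₊=(2.6009,2.1085) cross=16.384; C₋=(2.5294,-1.9886) cross=-16.384
θ=176°:   branch - wants cross < 0 → take C=(2.5294,-1.9886) (cross=-16.384)
θ=176°: ex = (C−B)/|BC| = (0.9049,-0.4256); ey = (0.4256,0.9049)
θ=176°: P = B + 0.90·ex + -2.97·ey = (-2.4448,-2.9311)
θ=178°: B = A + 2.00·(cos178°, sin178°) = (-1.9988, 0.0698)
θ=178°: |BD| = 7.9991
θ=178°: circle(B,5.00) ∩ circle(D,4.00): a=4.5621, h=2.0463
θ=178°:   candidates: C₊=(2.5810,2.0762) cross=16.368; C₋=(2.5453,-2.0162) cross=-16.368
θ=178°:   branch - wants cross < 0 → take C=(2.5453,-2.0162) (cross=-16.368)
θ=178°: ex = (C−B)/|BC| = (0.9088,-0.4172); ey = (0.4172,0.9088)
θ=178°: P = B + 0.90·ex + -2.97·ey = (-2.4199,-3.0049)

θ=147°: -2.64 -1.86
θ=176°: -2.44 -2.93
θ=178°: -2.42 -3.00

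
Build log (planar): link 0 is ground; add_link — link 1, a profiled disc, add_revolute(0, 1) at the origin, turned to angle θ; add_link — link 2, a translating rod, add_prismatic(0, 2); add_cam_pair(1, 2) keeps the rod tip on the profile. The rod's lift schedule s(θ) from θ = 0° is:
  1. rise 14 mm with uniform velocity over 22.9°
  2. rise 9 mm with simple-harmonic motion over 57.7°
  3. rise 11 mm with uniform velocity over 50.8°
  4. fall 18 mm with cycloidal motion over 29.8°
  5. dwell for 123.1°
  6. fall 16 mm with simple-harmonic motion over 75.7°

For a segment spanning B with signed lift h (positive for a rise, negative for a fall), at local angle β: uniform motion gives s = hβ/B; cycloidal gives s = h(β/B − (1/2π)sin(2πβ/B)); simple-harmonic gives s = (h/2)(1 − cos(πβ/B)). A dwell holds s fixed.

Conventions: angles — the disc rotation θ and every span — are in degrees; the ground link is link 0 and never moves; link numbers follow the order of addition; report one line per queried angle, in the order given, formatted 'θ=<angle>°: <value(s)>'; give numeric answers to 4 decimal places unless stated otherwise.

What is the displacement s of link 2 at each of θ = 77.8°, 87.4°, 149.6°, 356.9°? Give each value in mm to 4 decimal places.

seg 1 [0°–22.9°] uniform, h=14: full span → s += 14 → s = 14.0000
seg 2 [22.9°–80.6°] simple-harmonic, h=9: θ=77.8° here. β=54.9, B=57.7. 9/2·(1 − cos(π·0.9515)) = 8.9478 → s = 22.9478
seg 2 [22.9°–80.6°] simple-harmonic, h=9: full span → s += 9 → s = 23.0000
seg 3 [80.6°–131.4°] uniform, h=11: θ=87.4° here. β=6.8, B=50.8. 11·6.8/50.8 = 1.4724 → s = 24.4724
seg 3 [80.6°–131.4°] uniform, h=11: full span → s += 11 → s = 34.0000
seg 4 [131.4°–161.2°] cycloidal, h=-18: θ=149.6° here. β=18.2, B=29.8. -18·(0.6107 − sin(2π·0.6107)/(2π)) = -12.8296 → s = 21.1704
seg 4 [131.4°–161.2°] cycloidal, h=-18: full span → s += -18 → s = 16.0000
seg 5 [161.2°–284.3°] dwell: s stays 16.0000
seg 6 [284.3°–360°] simple-harmonic, h=-16: θ=356.9° here. β=72.6, B=75.7. -16/2·(1 − cos(π·0.9590)) = -15.9339 → s = 0.0661

θ=77.8°: 22.9478
θ=87.4°: 24.4724
θ=149.6°: 21.1704
θ=356.9°: 0.0661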